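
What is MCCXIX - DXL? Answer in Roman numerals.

MCCXIX = 1219
DXL = 540
1219 - 540 = 679

DCLXXIX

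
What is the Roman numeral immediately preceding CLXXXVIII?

CLXXXVIII = 188, so the previous integer is 188 - 1 = 187

CLXXXVII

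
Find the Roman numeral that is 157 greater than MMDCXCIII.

MMDCXCIII = 2693
2693 + 157 = 2850

MMDCCCL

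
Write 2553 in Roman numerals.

Convert 2553 to Roman numerals:
  2553 contains 2×1000 (MM)
  553 contains 1×500 (D)
  53 contains 1×50 (L)
  3 contains 3×1 (III)

MMDLIII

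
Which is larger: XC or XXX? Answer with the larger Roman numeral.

XC = 90
XXX = 30
90 is larger

XC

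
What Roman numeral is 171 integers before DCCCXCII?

DCCCXCII = 892
892 - 171 = 721

DCCXXI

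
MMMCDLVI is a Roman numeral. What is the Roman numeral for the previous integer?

MMMCDLVI = 3456, so the previous integer is 3456 - 1 = 3455

MMMCDLV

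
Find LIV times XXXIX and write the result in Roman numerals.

LIV = 54
XXXIX = 39
54 × 39 = 2106

MMCVI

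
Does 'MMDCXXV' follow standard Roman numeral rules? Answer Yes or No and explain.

'MMDCXXV': Check the rules: uses only the symbols I, V, X, L, C, D, M; no symbol is repeated more than three times in a row; V, L and D each appear at most once; no smaller symbol precedes a larger one (values never increase from left to right). Value: M (1000) + M (1000) + D (500) + C (100) + X (10) + X (10) + V (5) = 2625. So it is a valid standard Roman numeral.

Yes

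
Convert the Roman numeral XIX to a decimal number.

XIX: X=10, IX=9
10 + 9 = 19

19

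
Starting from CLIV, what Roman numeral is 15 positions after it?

CLIV = 154
154 + 15 = 169

CLXIX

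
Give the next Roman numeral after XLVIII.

XLVIII = 48, so the next integer is 48 + 1 = 49

XLIX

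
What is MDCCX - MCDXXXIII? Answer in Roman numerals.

MDCCX = 1710
MCDXXXIII = 1433
1710 - 1433 = 277

CCLXXVII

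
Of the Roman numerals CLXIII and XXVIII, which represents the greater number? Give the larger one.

CLXIII = 163
XXVIII = 28
163 is larger

CLXIII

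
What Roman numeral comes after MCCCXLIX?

MCCCXLIX = 1349, so the next integer is 1349 + 1 = 1350

MCCCL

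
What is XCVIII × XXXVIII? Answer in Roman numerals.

XCVIII = 98
XXXVIII = 38
98 × 38 = 3724

MMMDCCXXIV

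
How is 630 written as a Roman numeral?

Convert 630 to Roman numerals:
  630 contains 1×500 (D)
  130 contains 1×100 (C)
  30 contains 3×10 (XXX)

DCXXX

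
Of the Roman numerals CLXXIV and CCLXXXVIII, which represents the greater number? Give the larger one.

CLXXIV = 174
CCLXXXVIII = 288
288 is larger

CCLXXXVIII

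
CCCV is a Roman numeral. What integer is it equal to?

CCCV: C=100, C=100, C=100, V=5
100 + 100 + 100 + 5 = 305

305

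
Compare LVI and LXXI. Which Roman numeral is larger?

LVI = 56
LXXI = 71
71 is larger

LXXI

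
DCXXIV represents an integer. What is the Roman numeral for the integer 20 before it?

DCXXIV = 624
624 - 20 = 604

DCIV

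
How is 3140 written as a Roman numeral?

Convert 3140 to Roman numerals:
  3140 contains 3×1000 (MMM)
  140 contains 1×100 (C)
  40 contains 1×40 (XL)

MMMCXL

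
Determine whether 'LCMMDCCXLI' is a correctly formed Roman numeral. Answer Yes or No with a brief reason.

'LCMMDCCXLI': L should not appear more than once

No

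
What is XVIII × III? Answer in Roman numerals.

XVIII = 18
III = 3
18 × 3 = 54

LIV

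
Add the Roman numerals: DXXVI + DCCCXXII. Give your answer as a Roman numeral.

DXXVI = 526
DCCCXXII = 822
526 + 822 = 1348

MCCCXLVIII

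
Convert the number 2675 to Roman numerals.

Convert 2675 to Roman numerals:
  2675 contains 2×1000 (MM)
  675 contains 1×500 (D)
  175 contains 1×100 (C)
  75 contains 1×50 (L)
  25 contains 2×10 (XX)
  5 contains 1×5 (V)

MMDCLXXV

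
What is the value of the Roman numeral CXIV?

CXIV: C=100, X=10, IV=4
100 + 10 + 4 = 114

114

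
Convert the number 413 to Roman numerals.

Convert 413 to Roman numerals:
  413 contains 1×400 (CD)
  13 contains 1×10 (X)
  3 contains 3×1 (III)

CDXIII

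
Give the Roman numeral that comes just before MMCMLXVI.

MMCMLXVI = 2966; previous is 2965

MMCMLXV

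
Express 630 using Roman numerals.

Convert 630 to Roman numerals:
  630 contains 1×500 (D)
  130 contains 1×100 (C)
  30 contains 3×10 (XXX)

DCXXX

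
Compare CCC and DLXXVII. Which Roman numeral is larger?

CCC = 300
DLXXVII = 577
577 is larger

DLXXVII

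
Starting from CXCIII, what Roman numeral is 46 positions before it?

CXCIII = 193
193 - 46 = 147

CXLVII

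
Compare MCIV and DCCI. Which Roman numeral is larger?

MCIV = 1104
DCCI = 701
1104 is larger

MCIV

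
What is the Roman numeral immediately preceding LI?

LI = 51, so the previous integer is 51 - 1 = 50

L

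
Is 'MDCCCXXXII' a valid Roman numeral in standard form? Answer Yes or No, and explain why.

'MDCCCXXXII': Check the rules: uses only the symbols I, V, X, L, C, D, M; no symbol is repeated more than three times in a row; V, L and D each appear at most once; no smaller symbol precedes a larger one (values never increase from left to right). Value: M (1000) + D (500) + C (100) + C (100) + C (100) + X (10) + X (10) + X (10) + I (1) + I (1) = 1832. So it is a valid standard Roman numeral.

Yes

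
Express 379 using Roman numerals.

Convert 379 to Roman numerals:
  379 contains 3×100 (CCC)
  79 contains 1×50 (L)
  29 contains 2×10 (XX)
  9 contains 1×9 (IX)

CCCLXXIX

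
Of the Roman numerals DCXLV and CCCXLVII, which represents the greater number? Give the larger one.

DCXLV = 645
CCCXLVII = 347
645 is larger

DCXLV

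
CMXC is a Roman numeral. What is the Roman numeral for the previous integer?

CMXC = 990, so the previous integer is 990 - 1 = 989

CMLXXXIX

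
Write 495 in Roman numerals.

Convert 495 to Roman numerals:
  495 contains 1×400 (CD)
  95 contains 1×90 (XC)
  5 contains 1×5 (V)

CDXCV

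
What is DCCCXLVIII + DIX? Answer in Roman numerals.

DCCCXLVIII = 848
DIX = 509
848 + 509 = 1357

MCCCLVII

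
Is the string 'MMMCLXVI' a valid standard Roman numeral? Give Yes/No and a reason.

'MMMCLXVI': Check the rules: uses only the symbols I, V, X, L, C, D, M; no symbol is repeated more than three times in a row; V, L and D each appear at most once; no smaller symbol precedes a larger one (values never increase from left to right). Value: M (1000) + M (1000) + M (1000) + C (100) + L (50) + X (10) + V (5) + I (1) = 3166. So it is a valid standard Roman numeral.

Yes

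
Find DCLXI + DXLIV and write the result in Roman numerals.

DCLXI = 661
DXLIV = 544
661 + 544 = 1205

MCCV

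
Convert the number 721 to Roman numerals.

Convert 721 to Roman numerals:
  721 contains 1×500 (D)
  221 contains 2×100 (CC)
  21 contains 2×10 (XX)
  1 contains 1×1 (I)

DCCXXI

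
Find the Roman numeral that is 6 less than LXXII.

LXXII = 72
72 - 6 = 66

LXVI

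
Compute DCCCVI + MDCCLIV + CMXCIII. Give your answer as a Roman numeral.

DCCCVI = 806, MDCCLIV = 1754, CMXCIII = 993
806 + 1754 = 2560
2560 + 993 = 3553

MMMDLIII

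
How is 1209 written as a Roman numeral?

Convert 1209 to Roman numerals:
  1209 contains 1×1000 (M)
  209 contains 2×100 (CC)
  9 contains 1×9 (IX)

MCCIX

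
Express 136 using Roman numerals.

Convert 136 to Roman numerals:
  136 contains 1×100 (C)
  36 contains 3×10 (XXX)
  6 contains 1×5 (V)
  1 contains 1×1 (I)

CXXXVI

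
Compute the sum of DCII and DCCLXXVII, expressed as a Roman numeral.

DCII = 602
DCCLXXVII = 777
602 + 777 = 1379

MCCCLXXIX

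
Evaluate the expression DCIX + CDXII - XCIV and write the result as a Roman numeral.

DCIX = 609, CDXII = 412, XCIV = 94
609 + 412 = 1021
1021 - 94 = 927

CMXXVII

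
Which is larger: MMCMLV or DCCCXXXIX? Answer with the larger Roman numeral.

MMCMLV = 2955
DCCCXXXIX = 839
2955 is larger

MMCMLV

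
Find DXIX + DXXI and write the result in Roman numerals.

DXIX = 519
DXXI = 521
519 + 521 = 1040

MXL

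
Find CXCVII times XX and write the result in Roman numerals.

CXCVII = 197
XX = 20
197 × 20 = 3940

MMMCMXL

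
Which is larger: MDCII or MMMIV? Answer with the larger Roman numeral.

MDCII = 1602
MMMIV = 3004
3004 is larger

MMMIV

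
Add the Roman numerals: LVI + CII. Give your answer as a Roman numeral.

LVI = 56
CII = 102
56 + 102 = 158

CLVIII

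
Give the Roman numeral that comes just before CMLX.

CMLX = 960; previous is 959

CMLIX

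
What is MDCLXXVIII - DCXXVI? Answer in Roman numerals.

MDCLXXVIII = 1678
DCXXVI = 626
1678 - 626 = 1052

MLII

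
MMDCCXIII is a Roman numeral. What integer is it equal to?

MMDCCXIII: M=1000, M=1000, D=500, C=100, C=100, X=10, I=1, I=1, I=1
1000 + 1000 + 500 + 100 + 100 + 10 + 1 + 1 + 1 = 2713

2713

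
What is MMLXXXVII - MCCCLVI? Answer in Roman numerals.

MMLXXXVII = 2087
MCCCLVI = 1356
2087 - 1356 = 731

DCCXXXI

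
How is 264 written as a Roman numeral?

Convert 264 to Roman numerals:
  264 contains 2×100 (CC)
  64 contains 1×50 (L)
  14 contains 1×10 (X)
  4 contains 1×4 (IV)

CCLXIV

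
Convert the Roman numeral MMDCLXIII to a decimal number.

MMDCLXIII: M=1000, M=1000, D=500, C=100, L=50, X=10, I=1, I=1, I=1
1000 + 1000 + 500 + 100 + 50 + 10 + 1 + 1 + 1 = 2663

2663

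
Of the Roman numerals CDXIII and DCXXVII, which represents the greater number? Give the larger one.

CDXIII = 413
DCXXVII = 627
627 is larger

DCXXVII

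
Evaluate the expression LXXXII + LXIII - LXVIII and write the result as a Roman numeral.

LXXXII = 82, LXIII = 63, LXVIII = 68
82 + 63 = 145
145 - 68 = 77

LXXVII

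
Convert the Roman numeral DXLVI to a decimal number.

DXLVI: D=500, XL=40, V=5, I=1
500 + 40 + 5 + 1 = 546

546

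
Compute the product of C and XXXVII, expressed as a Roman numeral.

C = 100
XXXVII = 37
100 × 37 = 3700

MMMDCC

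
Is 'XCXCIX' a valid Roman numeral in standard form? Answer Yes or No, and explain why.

'XCXCIX': X (position 1) comes before the larger symbol C (position 4) without being directly in front of it as a subtractive pair; apart from IV, IX, XL, XC, CD and CM, symbols must go from largest to smallest

No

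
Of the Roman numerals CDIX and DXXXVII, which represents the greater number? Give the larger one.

CDIX = 409
DXXXVII = 537
537 is larger

DXXXVII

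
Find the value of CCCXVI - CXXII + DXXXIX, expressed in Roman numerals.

CCCXVI = 316, CXXII = 122, DXXXIX = 539
316 - 122 = 194
194 + 539 = 733

DCCXXXIII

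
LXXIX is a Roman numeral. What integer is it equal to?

LXXIX: L=50, X=10, X=10, IX=9
50 + 10 + 10 + 9 = 79

79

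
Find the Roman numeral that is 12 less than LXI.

LXI = 61
61 - 12 = 49

XLIX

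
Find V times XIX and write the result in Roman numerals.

V = 5
XIX = 19
5 × 19 = 95

XCV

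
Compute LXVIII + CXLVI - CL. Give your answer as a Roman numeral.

LXVIII = 68, CXLVI = 146, CL = 150
68 + 146 = 214
214 - 150 = 64

LXIV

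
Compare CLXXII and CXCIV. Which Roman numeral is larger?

CLXXII = 172
CXCIV = 194
194 is larger

CXCIV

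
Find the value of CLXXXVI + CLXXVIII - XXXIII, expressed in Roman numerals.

CLXXXVI = 186, CLXXVIII = 178, XXXIII = 33
186 + 178 = 364
364 - 33 = 331

CCCXXXI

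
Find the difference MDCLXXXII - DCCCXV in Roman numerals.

MDCLXXXII = 1682
DCCCXV = 815
1682 - 815 = 867

DCCCLXVII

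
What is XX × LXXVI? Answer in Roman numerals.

XX = 20
LXXVI = 76
20 × 76 = 1520

MDXX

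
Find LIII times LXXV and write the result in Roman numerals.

LIII = 53
LXXV = 75
53 × 75 = 3975

MMMCMLXXV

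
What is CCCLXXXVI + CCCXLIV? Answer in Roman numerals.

CCCLXXXVI = 386
CCCXLIV = 344
386 + 344 = 730

DCCXXX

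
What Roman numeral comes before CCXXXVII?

CCXXXVII = 237, so the previous integer is 237 - 1 = 236

CCXXXVI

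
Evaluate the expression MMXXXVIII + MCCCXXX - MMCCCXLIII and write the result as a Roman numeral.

MMXXXVIII = 2038, MCCCXXX = 1330, MMCCCXLIII = 2343
2038 + 1330 = 3368
3368 - 2343 = 1025

MXXV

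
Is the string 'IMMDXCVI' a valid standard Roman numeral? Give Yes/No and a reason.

'IMMDXCVI': Invalid subtractive combination: IM

No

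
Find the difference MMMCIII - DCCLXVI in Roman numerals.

MMMCIII = 3103
DCCLXVI = 766
3103 - 766 = 2337

MMCCCXXXVII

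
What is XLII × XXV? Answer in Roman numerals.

XLII = 42
XXV = 25
42 × 25 = 1050

ML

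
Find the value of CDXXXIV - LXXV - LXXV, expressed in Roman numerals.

CDXXXIV = 434, LXXV = 75, LXXV = 75
434 - 75 = 359
359 - 75 = 284

CCLXXXIV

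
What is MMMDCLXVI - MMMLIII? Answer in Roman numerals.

MMMDCLXVI = 3666
MMMLIII = 3053
3666 - 3053 = 613

DCXIII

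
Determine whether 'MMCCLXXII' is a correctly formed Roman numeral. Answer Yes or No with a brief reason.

'MMCCLXXII': Check the rules: uses only the symbols I, V, X, L, C, D, M; no symbol is repeated more than three times in a row; V, L and D each appear at most once; no smaller symbol precedes a larger one (values never increase from left to right). Value: M (1000) + M (1000) + C (100) + C (100) + L (50) + X (10) + X (10) + I (1) + I (1) = 2272. So it is a valid standard Roman numeral.

Yes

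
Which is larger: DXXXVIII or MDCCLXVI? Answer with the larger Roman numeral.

DXXXVIII = 538
MDCCLXVI = 1766
1766 is larger

MDCCLXVI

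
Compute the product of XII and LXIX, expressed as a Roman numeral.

XII = 12
LXIX = 69
12 × 69 = 828

DCCCXXVIII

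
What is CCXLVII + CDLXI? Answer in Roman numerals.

CCXLVII = 247
CDLXI = 461
247 + 461 = 708

DCCVIII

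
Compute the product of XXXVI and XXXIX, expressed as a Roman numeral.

XXXVI = 36
XXXIX = 39
36 × 39 = 1404

MCDIV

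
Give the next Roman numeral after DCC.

DCC = 700; next is 701

DCCI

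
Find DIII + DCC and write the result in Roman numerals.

DIII = 503
DCC = 700
503 + 700 = 1203

MCCIII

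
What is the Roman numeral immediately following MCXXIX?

MCXXIX = 1129; next is 1130

MCXXX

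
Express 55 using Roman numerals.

Convert 55 to Roman numerals:
  55 contains 1×50 (L)
  5 contains 1×5 (V)

LV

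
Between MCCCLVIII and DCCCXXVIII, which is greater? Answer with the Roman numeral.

MCCCLVIII = 1358
DCCCXXVIII = 828
1358 is larger

MCCCLVIII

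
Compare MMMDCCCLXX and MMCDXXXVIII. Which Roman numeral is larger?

MMMDCCCLXX = 3870
MMCDXXXVIII = 2438
3870 is larger

MMMDCCCLXX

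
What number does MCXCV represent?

MCXCV: M=1000, C=100, XC=90, V=5
1000 + 100 + 90 + 5 = 1195

1195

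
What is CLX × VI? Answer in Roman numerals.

CLX = 160
VI = 6
160 × 6 = 960

CMLX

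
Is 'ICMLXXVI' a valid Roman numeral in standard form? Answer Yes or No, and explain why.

'ICMLXXVI': Invalid subtractive combination: IC

No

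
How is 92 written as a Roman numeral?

Convert 92 to Roman numerals:
  92 contains 1×90 (XC)
  2 contains 2×1 (II)

XCII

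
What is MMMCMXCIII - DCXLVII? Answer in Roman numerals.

MMMCMXCIII = 3993
DCXLVII = 647
3993 - 647 = 3346

MMMCCCXLVI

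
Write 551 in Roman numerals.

Convert 551 to Roman numerals:
  551 contains 1×500 (D)
  51 contains 1×50 (L)
  1 contains 1×1 (I)

DLI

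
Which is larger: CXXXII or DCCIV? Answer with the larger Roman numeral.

CXXXII = 132
DCCIV = 704
704 is larger

DCCIV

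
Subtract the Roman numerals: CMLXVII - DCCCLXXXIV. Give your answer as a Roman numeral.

CMLXVII = 967
DCCCLXXXIV = 884
967 - 884 = 83

LXXXIII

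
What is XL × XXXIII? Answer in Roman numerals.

XL = 40
XXXIII = 33
40 × 33 = 1320

MCCCXX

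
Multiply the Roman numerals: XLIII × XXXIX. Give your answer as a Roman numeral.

XLIII = 43
XXXIX = 39
43 × 39 = 1677

MDCLXXVII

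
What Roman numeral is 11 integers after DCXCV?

DCXCV = 695
695 + 11 = 706

DCCVI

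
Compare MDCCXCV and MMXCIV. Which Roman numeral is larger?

MDCCXCV = 1795
MMXCIV = 2094
2094 is larger

MMXCIV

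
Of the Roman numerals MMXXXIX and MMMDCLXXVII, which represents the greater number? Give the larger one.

MMXXXIX = 2039
MMMDCLXXVII = 3677
3677 is larger

MMMDCLXXVII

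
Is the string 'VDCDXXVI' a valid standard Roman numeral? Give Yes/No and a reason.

'VDCDXXVI': V should not appear more than once

No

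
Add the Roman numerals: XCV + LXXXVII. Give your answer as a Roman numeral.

XCV = 95
LXXXVII = 87
95 + 87 = 182

CLXXXII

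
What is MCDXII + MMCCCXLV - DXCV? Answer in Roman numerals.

MCDXII = 1412, MMCCCXLV = 2345, DXCV = 595
1412 + 2345 = 3757
3757 - 595 = 3162

MMMCLXII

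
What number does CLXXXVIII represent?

CLXXXVIII: C=100, L=50, X=10, X=10, X=10, V=5, I=1, I=1, I=1
100 + 50 + 10 + 10 + 10 + 5 + 1 + 1 + 1 = 188

188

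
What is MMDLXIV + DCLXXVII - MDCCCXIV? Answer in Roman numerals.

MMDLXIV = 2564, DCLXXVII = 677, MDCCCXIV = 1814
2564 + 677 = 3241
3241 - 1814 = 1427

MCDXXVII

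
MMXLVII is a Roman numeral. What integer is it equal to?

MMXLVII: M=1000, M=1000, XL=40, V=5, I=1, I=1
1000 + 1000 + 40 + 5 + 1 + 1 = 2047

2047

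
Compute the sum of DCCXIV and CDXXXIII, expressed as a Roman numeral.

DCCXIV = 714
CDXXXIII = 433
714 + 433 = 1147

MCXLVII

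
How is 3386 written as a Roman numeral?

Convert 3386 to Roman numerals:
  3386 contains 3×1000 (MMM)
  386 contains 3×100 (CCC)
  86 contains 1×50 (L)
  36 contains 3×10 (XXX)
  6 contains 1×5 (V)
  1 contains 1×1 (I)

MMMCCCLXXXVI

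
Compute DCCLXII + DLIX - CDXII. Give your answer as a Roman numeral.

DCCLXII = 762, DLIX = 559, CDXII = 412
762 + 559 = 1321
1321 - 412 = 909

CMIX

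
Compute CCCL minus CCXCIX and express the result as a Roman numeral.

CCCL = 350
CCXCIX = 299
350 - 299 = 51

LI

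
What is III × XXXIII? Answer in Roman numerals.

III = 3
XXXIII = 33
3 × 33 = 99

XCIX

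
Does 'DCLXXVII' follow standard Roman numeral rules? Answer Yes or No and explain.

'DCLXXVII': Check the rules: uses only the symbols I, V, X, L, C, D, M; no symbol is repeated more than three times in a row; V, L and D each appear at most once; no smaller symbol precedes a larger one (values never increase from left to right). Value: D (500) + C (100) + L (50) + X (10) + X (10) + V (5) + I (1) + I (1) = 677. So it is a valid standard Roman numeral.

Yes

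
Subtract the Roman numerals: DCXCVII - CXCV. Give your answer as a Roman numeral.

DCXCVII = 697
CXCV = 195
697 - 195 = 502

DII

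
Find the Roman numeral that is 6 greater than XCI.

XCI = 91
91 + 6 = 97

XCVII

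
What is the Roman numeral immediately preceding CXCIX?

CXCIX = 199, so the previous integer is 199 - 1 = 198

CXCVIII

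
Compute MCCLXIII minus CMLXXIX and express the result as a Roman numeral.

MCCLXIII = 1263
CMLXXIX = 979
1263 - 979 = 284

CCLXXXIV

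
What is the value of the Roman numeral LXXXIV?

LXXXIV: L=50, X=10, X=10, X=10, IV=4
50 + 10 + 10 + 10 + 4 = 84

84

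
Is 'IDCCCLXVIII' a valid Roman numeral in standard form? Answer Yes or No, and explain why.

'IDCCCLXVIII': Invalid subtractive combination: ID

No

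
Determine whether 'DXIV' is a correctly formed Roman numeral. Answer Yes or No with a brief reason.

'DXIV': Check the rules: uses only the symbols I, V, X, L, C, D, M; no symbol is repeated more than three times in a row; V, L and D each appear at most once; the only place a smaller symbol precedes a larger one is the allowed subtractive pair IV, the symbol right after such a pair (if any) is smaller than the pair's first symbol, and otherwise the values never increase from left to right. Value: D (500) + X (10) + IV (4) = 514. So it is a valid standard Roman numeral.

Yes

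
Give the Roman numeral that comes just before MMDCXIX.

MMDCXIX = 2619; previous is 2618

MMDCXVIII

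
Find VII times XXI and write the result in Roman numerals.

VII = 7
XXI = 21
7 × 21 = 147

CXLVII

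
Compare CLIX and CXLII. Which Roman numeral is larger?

CLIX = 159
CXLII = 142
159 is larger

CLIX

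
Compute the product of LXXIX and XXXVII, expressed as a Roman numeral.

LXXIX = 79
XXXVII = 37
79 × 37 = 2923

MMCMXXIII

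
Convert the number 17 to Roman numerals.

Convert 17 to Roman numerals:
  17 contains 1×10 (X)
  7 contains 1×5 (V)
  2 contains 2×1 (II)

XVII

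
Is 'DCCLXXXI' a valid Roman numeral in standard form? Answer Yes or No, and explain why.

'DCCLXXXI': Check the rules: uses only the symbols I, V, X, L, C, D, M; no symbol is repeated more than three times in a row; V, L and D each appear at most once; no smaller symbol precedes a larger one (values never increase from left to right). Value: D (500) + C (100) + C (100) + L (50) + X (10) + X (10) + X (10) + I (1) = 781. So it is a valid standard Roman numeral.

Yes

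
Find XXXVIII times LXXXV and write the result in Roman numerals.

XXXVIII = 38
LXXXV = 85
38 × 85 = 3230

MMMCCXXX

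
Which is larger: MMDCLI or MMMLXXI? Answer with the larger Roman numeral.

MMDCLI = 2651
MMMLXXI = 3071
3071 is larger

MMMLXXI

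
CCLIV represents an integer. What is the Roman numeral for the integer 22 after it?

CCLIV = 254
254 + 22 = 276

CCLXXVI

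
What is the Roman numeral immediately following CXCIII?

CXCIII = 193, so the next integer is 193 + 1 = 194

CXCIV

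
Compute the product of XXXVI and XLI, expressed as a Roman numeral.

XXXVI = 36
XLI = 41
36 × 41 = 1476

MCDLXXVI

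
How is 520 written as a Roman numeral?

Convert 520 to Roman numerals:
  520 contains 1×500 (D)
  20 contains 2×10 (XX)

DXX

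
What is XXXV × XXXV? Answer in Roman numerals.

XXXV = 35
XXXV = 35
35 × 35 = 1225

MCCXXV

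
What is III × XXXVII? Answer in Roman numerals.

III = 3
XXXVII = 37
3 × 37 = 111

CXI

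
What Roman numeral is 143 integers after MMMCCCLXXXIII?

MMMCCCLXXXIII = 3383
3383 + 143 = 3526

MMMDXXVI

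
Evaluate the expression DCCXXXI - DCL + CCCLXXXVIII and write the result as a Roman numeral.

DCCXXXI = 731, DCL = 650, CCCLXXXVIII = 388
731 - 650 = 81
81 + 388 = 469

CDLXIX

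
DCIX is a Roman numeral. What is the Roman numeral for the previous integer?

DCIX = 609, so the previous integer is 609 - 1 = 608

DCVIII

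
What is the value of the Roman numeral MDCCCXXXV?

MDCCCXXXV: M=1000, D=500, C=100, C=100, C=100, X=10, X=10, X=10, V=5
1000 + 500 + 100 + 100 + 100 + 10 + 10 + 10 + 5 = 1835

1835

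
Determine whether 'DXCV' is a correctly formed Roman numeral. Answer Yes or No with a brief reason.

'DXCV': Check the rules: uses only the symbols I, V, X, L, C, D, M; no symbol is repeated more than three times in a row; V, L and D each appear at most once; the only place a smaller symbol precedes a larger one is the allowed subtractive pair XC, the symbol right after such a pair (if any) is smaller than the pair's first symbol, and otherwise the values never increase from left to right. Value: D (500) + XC (90) + V (5) = 595. So it is a valid standard Roman numeral.

Yes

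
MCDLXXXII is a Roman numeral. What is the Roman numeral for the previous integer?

MCDLXXXII = 1482; previous is 1481

MCDLXXXI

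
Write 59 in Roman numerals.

Convert 59 to Roman numerals:
  59 contains 1×50 (L)
  9 contains 1×9 (IX)

LIX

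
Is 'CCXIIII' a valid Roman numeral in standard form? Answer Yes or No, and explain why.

'CCXIIII': More than 3 consecutive I's

No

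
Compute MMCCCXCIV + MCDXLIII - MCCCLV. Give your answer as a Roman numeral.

MMCCCXCIV = 2394, MCDXLIII = 1443, MCCCLV = 1355
2394 + 1443 = 3837
3837 - 1355 = 2482

MMCDLXXXII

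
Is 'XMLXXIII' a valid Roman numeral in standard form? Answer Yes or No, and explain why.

'XMLXXIII': Invalid subtractive combination: XM

No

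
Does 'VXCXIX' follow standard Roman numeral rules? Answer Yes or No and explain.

'VXCXIX': Invalid subtractive combination: VX

No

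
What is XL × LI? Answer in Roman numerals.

XL = 40
LI = 51
40 × 51 = 2040

MMXL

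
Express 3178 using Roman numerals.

Convert 3178 to Roman numerals:
  3178 contains 3×1000 (MMM)
  178 contains 1×100 (C)
  78 contains 1×50 (L)
  28 contains 2×10 (XX)
  8 contains 1×5 (V)
  3 contains 3×1 (III)

MMMCLXXVIII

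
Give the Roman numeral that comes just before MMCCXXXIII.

MMCCXXXIII = 2233; previous is 2232

MMCCXXXII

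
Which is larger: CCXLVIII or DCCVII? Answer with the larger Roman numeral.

CCXLVIII = 248
DCCVII = 707
707 is larger

DCCVII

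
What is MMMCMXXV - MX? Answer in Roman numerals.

MMMCMXXV = 3925
MX = 1010
3925 - 1010 = 2915

MMCMXV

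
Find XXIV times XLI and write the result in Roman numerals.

XXIV = 24
XLI = 41
24 × 41 = 984

CMLXXXIV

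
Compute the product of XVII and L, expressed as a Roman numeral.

XVII = 17
L = 50
17 × 50 = 850

DCCCL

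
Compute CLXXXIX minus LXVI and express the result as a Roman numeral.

CLXXXIX = 189
LXVI = 66
189 - 66 = 123

CXXIII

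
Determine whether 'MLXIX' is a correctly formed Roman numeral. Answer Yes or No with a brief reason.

'MLXIX': Check the rules: uses only the symbols I, V, X, L, C, D, M; no symbol is repeated more than three times in a row; V, L and D each appear at most once; the only place a smaller symbol precedes a larger one is the allowed subtractive pair IX, the symbol right after such a pair (if any) is smaller than the pair's first symbol, and otherwise the values never increase from left to right. Value: M (1000) + L (50) + X (10) + IX (9) = 1069. So it is a valid standard Roman numeral.

Yes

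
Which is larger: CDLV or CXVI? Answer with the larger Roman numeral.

CDLV = 455
CXVI = 116
455 is larger

CDLV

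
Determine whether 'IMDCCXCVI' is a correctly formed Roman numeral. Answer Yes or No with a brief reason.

'IMDCCXCVI': Invalid subtractive combination: IM

No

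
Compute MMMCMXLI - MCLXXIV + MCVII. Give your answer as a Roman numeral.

MMMCMXLI = 3941, MCLXXIV = 1174, MCVII = 1107
3941 - 1174 = 2767
2767 + 1107 = 3874

MMMDCCCLXXIV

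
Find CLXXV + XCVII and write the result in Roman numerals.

CLXXV = 175
XCVII = 97
175 + 97 = 272

CCLXXII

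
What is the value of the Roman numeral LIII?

LIII: L=50, I=1, I=1, I=1
50 + 1 + 1 + 1 = 53

53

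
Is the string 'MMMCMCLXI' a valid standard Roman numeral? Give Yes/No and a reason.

'MMMCMCLXI': C cannot come right after the subtractive pair CM: once C is subtracted in CM, the next symbol must be smaller than C

No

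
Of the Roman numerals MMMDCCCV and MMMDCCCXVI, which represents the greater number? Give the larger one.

MMMDCCCV = 3805
MMMDCCCXVI = 3816
3816 is larger

MMMDCCCXVI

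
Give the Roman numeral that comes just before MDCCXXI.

MDCCXXI = 1721, so the previous integer is 1721 - 1 = 1720

MDCCXX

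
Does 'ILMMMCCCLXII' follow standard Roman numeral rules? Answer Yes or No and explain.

'ILMMMCCCLXII': L should not appear more than once

No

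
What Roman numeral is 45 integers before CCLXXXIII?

CCLXXXIII = 283
283 - 45 = 238

CCXXXVIII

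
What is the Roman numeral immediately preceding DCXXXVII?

DCXXXVII = 637; previous is 636

DCXXXVI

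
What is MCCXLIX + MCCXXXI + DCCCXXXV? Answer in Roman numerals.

MCCXLIX = 1249, MCCXXXI = 1231, DCCCXXXV = 835
1249 + 1231 = 2480
2480 + 835 = 3315

MMMCCCXV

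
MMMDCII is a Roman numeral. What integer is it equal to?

MMMDCII: M=1000, M=1000, M=1000, D=500, C=100, I=1, I=1
1000 + 1000 + 1000 + 500 + 100 + 1 + 1 = 3602

3602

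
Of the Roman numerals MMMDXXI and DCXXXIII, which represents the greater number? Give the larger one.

MMMDXXI = 3521
DCXXXIII = 633
3521 is larger

MMMDXXI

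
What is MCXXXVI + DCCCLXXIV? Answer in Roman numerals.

MCXXXVI = 1136
DCCCLXXIV = 874
1136 + 874 = 2010

MMX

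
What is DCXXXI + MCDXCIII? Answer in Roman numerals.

DCXXXI = 631
MCDXCIII = 1493
631 + 1493 = 2124

MMCXXIV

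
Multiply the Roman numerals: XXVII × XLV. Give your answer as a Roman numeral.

XXVII = 27
XLV = 45
27 × 45 = 1215

MCCXV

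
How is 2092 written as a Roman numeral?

Convert 2092 to Roman numerals:
  2092 contains 2×1000 (MM)
  92 contains 1×90 (XC)
  2 contains 2×1 (II)

MMXCII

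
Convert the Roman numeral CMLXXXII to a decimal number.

CMLXXXII: CM=900, L=50, X=10, X=10, X=10, I=1, I=1
900 + 50 + 10 + 10 + 10 + 1 + 1 = 982

982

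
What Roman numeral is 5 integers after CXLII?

CXLII = 142
142 + 5 = 147

CXLVII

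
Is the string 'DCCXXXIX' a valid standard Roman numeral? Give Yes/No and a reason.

'DCCXXXIX': Check the rules: uses only the symbols I, V, X, L, C, D, M; no symbol is repeated more than three times in a row; V, L and D each appear at most once; the only place a smaller symbol precedes a larger one is the allowed subtractive pair IX, the symbol right after such a pair (if any) is smaller than the pair's first symbol, and otherwise the values never increase from left to right. Value: D (500) + C (100) + C (100) + X (10) + X (10) + X (10) + IX (9) = 739. So it is a valid standard Roman numeral.

Yes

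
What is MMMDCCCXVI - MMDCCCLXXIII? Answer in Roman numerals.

MMMDCCCXVI = 3816
MMDCCCLXXIII = 2873
3816 - 2873 = 943

CMXLIII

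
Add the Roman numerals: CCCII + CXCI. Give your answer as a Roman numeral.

CCCII = 302
CXCI = 191
302 + 191 = 493

CDXCIII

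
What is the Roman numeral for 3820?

Convert 3820 to Roman numerals:
  3820 contains 3×1000 (MMM)
  820 contains 1×500 (D)
  320 contains 3×100 (CCC)
  20 contains 2×10 (XX)

MMMDCCCXX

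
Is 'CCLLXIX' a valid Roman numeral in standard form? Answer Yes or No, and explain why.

'CCLLXIX': L should not appear more than once

No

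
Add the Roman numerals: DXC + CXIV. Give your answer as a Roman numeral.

DXC = 590
CXIV = 114
590 + 114 = 704

DCCIV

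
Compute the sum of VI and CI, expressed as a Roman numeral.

VI = 6
CI = 101
6 + 101 = 107

CVII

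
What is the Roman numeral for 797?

Convert 797 to Roman numerals:
  797 contains 1×500 (D)
  297 contains 2×100 (CC)
  97 contains 1×90 (XC)
  7 contains 1×5 (V)
  2 contains 2×1 (II)

DCCXCVII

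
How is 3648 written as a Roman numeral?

Convert 3648 to Roman numerals:
  3648 contains 3×1000 (MMM)
  648 contains 1×500 (D)
  148 contains 1×100 (C)
  48 contains 1×40 (XL)
  8 contains 1×5 (V)
  3 contains 3×1 (III)

MMMDCXLVIII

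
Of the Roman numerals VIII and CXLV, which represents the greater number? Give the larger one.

VIII = 8
CXLV = 145
145 is larger

CXLV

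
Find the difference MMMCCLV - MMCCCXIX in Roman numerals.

MMMCCLV = 3255
MMCCCXIX = 2319
3255 - 2319 = 936

CMXXXVI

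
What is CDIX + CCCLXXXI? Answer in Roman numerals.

CDIX = 409
CCCLXXXI = 381
409 + 381 = 790

DCCXC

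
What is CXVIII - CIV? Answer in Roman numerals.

CXVIII = 118
CIV = 104
118 - 104 = 14

XIV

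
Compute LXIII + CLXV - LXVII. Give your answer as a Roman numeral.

LXIII = 63, CLXV = 165, LXVII = 67
63 + 165 = 228
228 - 67 = 161

CLXI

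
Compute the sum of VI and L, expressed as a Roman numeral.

VI = 6
L = 50
6 + 50 = 56

LVI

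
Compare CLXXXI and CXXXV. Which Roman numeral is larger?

CLXXXI = 181
CXXXV = 135
181 is larger

CLXXXI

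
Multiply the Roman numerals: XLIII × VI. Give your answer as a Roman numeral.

XLIII = 43
VI = 6
43 × 6 = 258

CCLVIII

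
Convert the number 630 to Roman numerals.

Convert 630 to Roman numerals:
  630 contains 1×500 (D)
  130 contains 1×100 (C)
  30 contains 3×10 (XXX)

DCXXX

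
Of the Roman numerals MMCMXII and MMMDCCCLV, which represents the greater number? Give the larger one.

MMCMXII = 2912
MMMDCCCLV = 3855
3855 is larger

MMMDCCCLV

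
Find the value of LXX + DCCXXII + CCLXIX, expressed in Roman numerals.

LXX = 70, DCCXXII = 722, CCLXIX = 269
70 + 722 = 792
792 + 269 = 1061

MLXI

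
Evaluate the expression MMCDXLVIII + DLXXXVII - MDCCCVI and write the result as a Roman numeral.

MMCDXLVIII = 2448, DLXXXVII = 587, MDCCCVI = 1806
2448 + 587 = 3035
3035 - 1806 = 1229

MCCXXIX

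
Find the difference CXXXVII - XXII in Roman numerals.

CXXXVII = 137
XXII = 22
137 - 22 = 115

CXV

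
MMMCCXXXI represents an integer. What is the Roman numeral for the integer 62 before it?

MMMCCXXXI = 3231
3231 - 62 = 3169

MMMCLXIX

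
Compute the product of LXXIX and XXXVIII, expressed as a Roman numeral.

LXXIX = 79
XXXVIII = 38
79 × 38 = 3002

MMMII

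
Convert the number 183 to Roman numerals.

Convert 183 to Roman numerals:
  183 contains 1×100 (C)
  83 contains 1×50 (L)
  33 contains 3×10 (XXX)
  3 contains 3×1 (III)

CLXXXIII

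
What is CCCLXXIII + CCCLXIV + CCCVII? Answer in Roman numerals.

CCCLXXIII = 373, CCCLXIV = 364, CCCVII = 307
373 + 364 = 737
737 + 307 = 1044

MXLIV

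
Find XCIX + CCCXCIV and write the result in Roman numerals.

XCIX = 99
CCCXCIV = 394
99 + 394 = 493

CDXCIII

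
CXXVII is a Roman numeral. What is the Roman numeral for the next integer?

CXXVII = 127, so the next integer is 127 + 1 = 128

CXXVIII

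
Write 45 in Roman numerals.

Convert 45 to Roman numerals:
  45 contains 1×40 (XL)
  5 contains 1×5 (V)

XLV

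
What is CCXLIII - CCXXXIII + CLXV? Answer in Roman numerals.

CCXLIII = 243, CCXXXIII = 233, CLXV = 165
243 - 233 = 10
10 + 165 = 175

CLXXV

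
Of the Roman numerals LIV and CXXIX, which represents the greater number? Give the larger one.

LIV = 54
CXXIX = 129
129 is larger

CXXIX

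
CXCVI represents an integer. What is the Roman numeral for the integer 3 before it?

CXCVI = 196
196 - 3 = 193

CXCIII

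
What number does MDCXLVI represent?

MDCXLVI: M=1000, D=500, C=100, XL=40, V=5, I=1
1000 + 500 + 100 + 40 + 5 + 1 = 1646

1646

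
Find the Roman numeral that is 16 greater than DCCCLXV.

DCCCLXV = 865
865 + 16 = 881

DCCCLXXXI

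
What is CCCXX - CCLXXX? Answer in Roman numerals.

CCCXX = 320
CCLXXX = 280
320 - 280 = 40

XL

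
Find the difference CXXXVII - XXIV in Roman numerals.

CXXXVII = 137
XXIV = 24
137 - 24 = 113

CXIII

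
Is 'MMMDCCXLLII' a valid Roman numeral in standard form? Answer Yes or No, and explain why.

'MMMDCCXLLII': L should not appear more than once

No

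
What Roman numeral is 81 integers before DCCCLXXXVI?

DCCCLXXXVI = 886
886 - 81 = 805

DCCCV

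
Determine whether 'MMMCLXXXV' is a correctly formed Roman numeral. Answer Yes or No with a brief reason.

'MMMCLXXXV': Check the rules: uses only the symbols I, V, X, L, C, D, M; no symbol is repeated more than three times in a row; V, L and D each appear at most once; no smaller symbol precedes a larger one (values never increase from left to right). Value: M (1000) + M (1000) + M (1000) + C (100) + L (50) + X (10) + X (10) + X (10) + V (5) = 3185. So it is a valid standard Roman numeral.

Yes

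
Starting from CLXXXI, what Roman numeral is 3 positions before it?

CLXXXI = 181
181 - 3 = 178

CLXXVIII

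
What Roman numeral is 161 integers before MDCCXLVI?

MDCCXLVI = 1746
1746 - 161 = 1585

MDLXXXV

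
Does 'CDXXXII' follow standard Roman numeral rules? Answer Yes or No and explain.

'CDXXXII': Check the rules: uses only the symbols I, V, X, L, C, D, M; no symbol is repeated more than three times in a row; V, L and D each appear at most once; the only place a smaller symbol precedes a larger one is the allowed subtractive pair CD, the symbol right after such a pair (if any) is smaller than the pair's first symbol, and otherwise the values never increase from left to right. Value: CD (400) + X (10) + X (10) + X (10) + I (1) + I (1) = 432. So it is a valid standard Roman numeral.

Yes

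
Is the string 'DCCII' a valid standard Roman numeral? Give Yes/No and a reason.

'DCCII': Check the rules: uses only the symbols I, V, X, L, C, D, M; no symbol is repeated more than three times in a row; V, L and D each appear at most once; no smaller symbol precedes a larger one (values never increase from left to right). Value: D (500) + C (100) + C (100) + I (1) + I (1) = 702. So it is a valid standard Roman numeral.

Yes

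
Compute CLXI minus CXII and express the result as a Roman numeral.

CLXI = 161
CXII = 112
161 - 112 = 49

XLIX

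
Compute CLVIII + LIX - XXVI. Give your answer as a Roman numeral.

CLVIII = 158, LIX = 59, XXVI = 26
158 + 59 = 217
217 - 26 = 191

CXCI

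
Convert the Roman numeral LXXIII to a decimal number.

LXXIII: L=50, X=10, X=10, I=1, I=1, I=1
50 + 10 + 10 + 1 + 1 + 1 = 73

73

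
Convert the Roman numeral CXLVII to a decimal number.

CXLVII: C=100, XL=40, V=5, I=1, I=1
100 + 40 + 5 + 1 + 1 = 147

147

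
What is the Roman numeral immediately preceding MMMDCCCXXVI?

MMMDCCCXXVI = 3826; previous is 3825

MMMDCCCXXV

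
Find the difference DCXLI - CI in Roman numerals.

DCXLI = 641
CI = 101
641 - 101 = 540

DXL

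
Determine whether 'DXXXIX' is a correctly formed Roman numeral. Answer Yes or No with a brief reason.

'DXXXIX': Check the rules: uses only the symbols I, V, X, L, C, D, M; no symbol is repeated more than three times in a row; V, L and D each appear at most once; the only place a smaller symbol precedes a larger one is the allowed subtractive pair IX, the symbol right after such a pair (if any) is smaller than the pair's first symbol, and otherwise the values never increase from left to right. Value: D (500) + X (10) + X (10) + X (10) + IX (9) = 539. So it is a valid standard Roman numeral.

Yes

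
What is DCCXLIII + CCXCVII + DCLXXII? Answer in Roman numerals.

DCCXLIII = 743, CCXCVII = 297, DCLXXII = 672
743 + 297 = 1040
1040 + 672 = 1712

MDCCXII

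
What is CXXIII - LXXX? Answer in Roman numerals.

CXXIII = 123
LXXX = 80
123 - 80 = 43

XLIII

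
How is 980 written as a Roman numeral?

Convert 980 to Roman numerals:
  980 contains 1×900 (CM)
  80 contains 1×50 (L)
  30 contains 3×10 (XXX)

CMLXXX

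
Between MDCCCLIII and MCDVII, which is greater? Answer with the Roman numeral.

MDCCCLIII = 1853
MCDVII = 1407
1853 is larger

MDCCCLIII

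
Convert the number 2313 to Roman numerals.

Convert 2313 to Roman numerals:
  2313 contains 2×1000 (MM)
  313 contains 3×100 (CCC)
  13 contains 1×10 (X)
  3 contains 3×1 (III)

MMCCCXIII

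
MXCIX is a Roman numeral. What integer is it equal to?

MXCIX: M=1000, XC=90, IX=9
1000 + 90 + 9 = 1099

1099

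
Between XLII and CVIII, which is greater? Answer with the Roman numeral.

XLII = 42
CVIII = 108
108 is larger

CVIII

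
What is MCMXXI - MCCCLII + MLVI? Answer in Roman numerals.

MCMXXI = 1921, MCCCLII = 1352, MLVI = 1056
1921 - 1352 = 569
569 + 1056 = 1625

MDCXXV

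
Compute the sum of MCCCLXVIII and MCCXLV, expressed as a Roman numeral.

MCCCLXVIII = 1368
MCCXLV = 1245
1368 + 1245 = 2613

MMDCXIII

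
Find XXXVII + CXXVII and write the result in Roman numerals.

XXXVII = 37
CXXVII = 127
37 + 127 = 164

CLXIV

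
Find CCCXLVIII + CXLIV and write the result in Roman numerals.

CCCXLVIII = 348
CXLIV = 144
348 + 144 = 492

CDXCII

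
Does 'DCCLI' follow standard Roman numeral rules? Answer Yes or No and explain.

'DCCLI': Check the rules: uses only the symbols I, V, X, L, C, D, M; no symbol is repeated more than three times in a row; V, L and D each appear at most once; no smaller symbol precedes a larger one (values never increase from left to right). Value: D (500) + C (100) + C (100) + L (50) + I (1) = 751. So it is a valid standard Roman numeral.

Yes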